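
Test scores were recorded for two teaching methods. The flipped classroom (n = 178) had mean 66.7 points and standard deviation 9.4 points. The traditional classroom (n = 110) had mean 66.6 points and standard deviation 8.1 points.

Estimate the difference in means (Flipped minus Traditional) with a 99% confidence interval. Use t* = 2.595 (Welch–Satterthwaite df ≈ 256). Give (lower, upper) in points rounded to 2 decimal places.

SE₁ = s₁/√n₁ = 9.4/√178 = 0.7046; SE₂ = 8.1/√110 = 0.7723.
Independent samples, unequal variances: SE_diff = √(SE₁² + SE₂²) = √(0.49646116 + 0.59644729) = 1.0454.
t* = 2.595, so margin of error = 2.595 × 1.0454 = 2.7128.
Difference in means = 66.7 − 66.6 = 0.1000.
0.1000 ± 2.7128 → (-2.61, 2.81).

(-2.61, 2.81)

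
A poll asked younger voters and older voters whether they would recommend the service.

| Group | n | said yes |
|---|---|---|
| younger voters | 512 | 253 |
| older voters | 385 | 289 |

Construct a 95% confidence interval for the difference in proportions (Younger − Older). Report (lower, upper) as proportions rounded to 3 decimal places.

p̂₁ = 253/512 = 0.4941 and p̂₂ = 289/385 = 0.7506.
SE₁ = √(p̂₁(1−p̂₁)/n₁) = √(0.4941·0.5059/512) = 0.02210; SE₂ = √(0.7506·0.2494/385) = 0.02205.
Independent samples: SE of the difference = √(SE₁² + SE₂²) = √(0.00048841 + 0.0004862025) = 0.03122.
z* for 95% confidence is 1.960, so the margin of error is 1.960 × 0.03122 = 0.06119.
Point estimate p̂₁ − p̂₂ = 0.4941 − 0.7506 = -0.2565.
-0.2565 ± 0.06119 → (-0.318, -0.195).

(-0.318, -0.195)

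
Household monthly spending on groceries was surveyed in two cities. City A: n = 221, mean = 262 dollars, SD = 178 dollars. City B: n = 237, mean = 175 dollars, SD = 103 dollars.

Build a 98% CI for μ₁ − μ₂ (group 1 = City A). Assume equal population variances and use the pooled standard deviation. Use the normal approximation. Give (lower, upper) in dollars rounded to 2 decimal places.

s_p = √[((n₁−1)s₁² + (n₂−1)s₂²)/(n₁+n₂−2)] = √[(220·178² + 236·103²)/456] = 144.1415.
SE = 144.1415·√(1/221 + 1/237) = 13.4788.
With z* = 2.326, margin = 2.326 × 13.4788 = 31.3517.
x̄₁ − x̄₂ = 262 − 175 = 87.0000; interval 87.0000 ± 31.3517 = (55.65, 118.35).

(55.65, 118.35)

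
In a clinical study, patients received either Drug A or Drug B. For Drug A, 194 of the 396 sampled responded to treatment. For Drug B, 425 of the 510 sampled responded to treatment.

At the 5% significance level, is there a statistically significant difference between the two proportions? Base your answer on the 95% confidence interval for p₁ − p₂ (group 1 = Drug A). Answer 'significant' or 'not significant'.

First, p̂₁ = 194/396 = 0.4899; p̂₂ = 425/510 = 0.8333.
The two standard errors are √(0.4899×0.5101/396) = 0.02512 and √(0.8333×0.1667/510) = 0.01650.
Because the samples are independent, SE_diff = √(0.02512² + 0.01650²) = 0.03005.
Using z* = 1.960 for 95%, ME = 1.960 × 0.03005 = 0.05890.
p̂₁ − p̂₂ = -0.3434; interval -0.3434 ± 0.05890 gives (-0.40230, -0.28450).
The interval (-0.40230, -0.28450) does not contain 0, so the difference is significant.

significant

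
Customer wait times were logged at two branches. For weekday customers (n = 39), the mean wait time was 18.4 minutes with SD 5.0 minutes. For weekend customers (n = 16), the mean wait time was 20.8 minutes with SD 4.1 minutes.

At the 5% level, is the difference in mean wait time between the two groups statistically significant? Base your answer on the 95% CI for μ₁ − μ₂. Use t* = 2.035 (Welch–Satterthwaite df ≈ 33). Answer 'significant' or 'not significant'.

not significant

Standard errors of each mean: 5.0/√39 = 0.8006 and 4.1/√16 = 1.0250.
SE(x̄₁ − x̄₂) = √(0.8006² + 1.0250²) = 1.3006 for independent samples with unequal variances.
With t* = 2.035, the margin is 2.035 × 1.3006 = 2.6467.
x̄₁ − x̄₂ = 18.4 − 20.8 = -2.4000; the interval is -2.4000 ± 2.6467 = (-5.0467, 0.2467).
The interval (-5.0467, 0.2467) contains 0, so the difference is not significant.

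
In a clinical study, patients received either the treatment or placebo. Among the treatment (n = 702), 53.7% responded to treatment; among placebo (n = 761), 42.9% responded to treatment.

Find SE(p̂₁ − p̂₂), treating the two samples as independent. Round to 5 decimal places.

0.02600

Each SE is √(p̂(1−p̂)/n): √(0.5370·0.4630/702) = 0.01882 and √(0.4290·0.5710/761) = 0.01794.
SE(p̂₁ − p̂₂) = √(SE₁² + SE₂²) = √(0.0003541924 + 0.0003218436) = 0.02600, since the two samples are independent.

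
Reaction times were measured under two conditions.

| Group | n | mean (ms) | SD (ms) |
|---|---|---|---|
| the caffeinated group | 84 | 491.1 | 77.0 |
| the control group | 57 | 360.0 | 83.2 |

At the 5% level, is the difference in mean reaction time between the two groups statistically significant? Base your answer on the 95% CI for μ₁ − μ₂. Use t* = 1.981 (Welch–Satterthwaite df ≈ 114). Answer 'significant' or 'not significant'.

SE₁ = s₁/√n₁ = 77.0/√84 = 8.4014; SE₂ = 83.2/√57 = 11.0201.
Independent samples, unequal variances: SE_diff = √(SE₁² + SE₂²) = √(70.58352196 + 121.44260401) = 13.8573.
t* = 1.981, so margin of error = 1.981 × 13.8573 = 27.4513.
Difference in means = 491.1 − 360.0 = 131.1000.
131.1000 ± 27.4513 → (103.6487, 158.5513).
The interval (103.6487, 158.5513) does not contain 0, so the difference is significant.

significant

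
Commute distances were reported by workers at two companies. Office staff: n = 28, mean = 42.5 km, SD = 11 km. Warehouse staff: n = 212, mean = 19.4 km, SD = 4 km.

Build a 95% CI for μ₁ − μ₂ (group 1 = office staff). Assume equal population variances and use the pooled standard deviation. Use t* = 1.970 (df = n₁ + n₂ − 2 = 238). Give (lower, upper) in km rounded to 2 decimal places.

Pooled variance s_p² = [27·11² + 211·4²] / (28+212−2) = 27.9118, so s_p = 5.2832.
SE_diff = s_p·√(1/n₁ + 1/n₂) = 5.2832·√(1/28 + 1/212) = 1.0623.
t* = 1.970; margin = 1.970 × 1.0623 = 2.0927.
Difference = 42.5 − 19.4 = 23.1000.
23.1000 ± 2.0927 → (21.01, 25.19).

(21.01, 25.19)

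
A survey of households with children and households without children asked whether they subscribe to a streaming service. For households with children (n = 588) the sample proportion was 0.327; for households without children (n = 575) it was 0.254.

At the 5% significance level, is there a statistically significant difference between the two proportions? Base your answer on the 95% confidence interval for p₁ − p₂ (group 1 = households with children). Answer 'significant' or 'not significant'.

Each SE is √(p̂(1−p̂)/n): √(0.3270·0.6730/588) = 0.01935 and √(0.2540·0.7460/575) = 0.01815.
SE(p̂₁ − p̂₂) = √(SE₁² + SE₂²) = √(0.0003744225 + 0.0003294225) = 0.02653, since the two samples are independent.
At 95% confidence z* = 1.960; margin = 1.960 × 0.02653 = 0.05200.
The difference is 0.3270 − 0.2540 = 0.0730, so the interval is 0.0730 ± 0.05200 = (0.02100, 0.12500).
The interval (0.02100, 0.12500) does not contain 0, so the difference is significant.

significant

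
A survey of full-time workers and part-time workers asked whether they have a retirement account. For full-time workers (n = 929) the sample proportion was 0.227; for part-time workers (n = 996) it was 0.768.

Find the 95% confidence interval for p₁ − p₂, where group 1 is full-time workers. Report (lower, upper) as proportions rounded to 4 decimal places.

(-0.5786, -0.5034)

The two standard errors are √(0.2270×0.7730/929) = 0.01374 and √(0.7680×0.2320/996) = 0.01338.
Because the samples are independent, SE_diff = √(0.01374² + 0.01338²) = 0.01918.
Using z* = 1.960 for 95%, ME = 1.960 × 0.01918 = 0.03759.
p̂₁ − p̂₂ = -0.5410; interval -0.5410 ± 0.03759 gives (-0.5786, -0.5034).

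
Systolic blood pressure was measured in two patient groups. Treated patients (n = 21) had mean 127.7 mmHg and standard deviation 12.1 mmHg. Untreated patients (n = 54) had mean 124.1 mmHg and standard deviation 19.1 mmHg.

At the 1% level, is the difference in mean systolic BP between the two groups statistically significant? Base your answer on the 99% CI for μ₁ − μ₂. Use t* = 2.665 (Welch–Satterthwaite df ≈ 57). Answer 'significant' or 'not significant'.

not significant

Standard errors of each mean: 12.1/√21 = 2.6404 and 19.1/√54 = 2.5992.
SE(x̄₁ − x̄₂) = √(2.6404² + 2.5992²) = 3.7051 for independent samples with unequal variances.
With t* = 2.665, the margin is 2.665 × 3.7051 = 9.8741.
x̄₁ − x̄₂ = 127.7 − 124.1 = 3.6000; the interval is 3.6000 ± 9.8741 = (-6.2741, 13.4741).
The interval (-6.2741, 13.4741) contains 0, so the difference is not significant.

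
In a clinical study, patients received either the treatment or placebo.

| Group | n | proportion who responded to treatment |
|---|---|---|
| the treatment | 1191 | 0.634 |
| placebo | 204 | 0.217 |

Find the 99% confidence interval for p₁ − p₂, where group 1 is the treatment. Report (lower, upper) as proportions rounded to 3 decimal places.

(0.334, 0.500)

Each SE is √(p̂(1−p̂)/n): √(0.6340·0.3660/1191) = 0.01396 and √(0.2170·0.7830/204) = 0.02886.
SE(p̂₁ − p̂₂) = √(SE₁² + SE₂²) = √(0.0001948816 + 0.0008328996) = 0.03206, since the two samples are independent.
At 99% confidence z* = 2.576; margin = 2.576 × 0.03206 = 0.08259.
The difference is 0.6340 − 0.2170 = 0.4170, so the interval is 0.4170 ± 0.08259 = (0.334, 0.500).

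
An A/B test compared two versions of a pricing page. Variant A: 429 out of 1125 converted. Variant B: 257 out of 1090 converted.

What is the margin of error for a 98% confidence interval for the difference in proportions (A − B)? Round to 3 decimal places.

0.045

Sample proportions: 429/1125 = 0.3813, 257/1090 = 0.2358.
Each SE is √(p̂(1−p̂)/n): √(0.3813·0.6187/1125) = 0.01448 and √(0.2358·0.7642/1090) = 0.01286.
SE(p̂₁ − p̂₂) = √(SE₁² + SE₂²) = √(0.0002096704 + 0.0001653796) = 0.01937, since the two samples are independent.
At 98% confidence z* = 2.326; margin = 2.326 × 0.01937 = 0.04505.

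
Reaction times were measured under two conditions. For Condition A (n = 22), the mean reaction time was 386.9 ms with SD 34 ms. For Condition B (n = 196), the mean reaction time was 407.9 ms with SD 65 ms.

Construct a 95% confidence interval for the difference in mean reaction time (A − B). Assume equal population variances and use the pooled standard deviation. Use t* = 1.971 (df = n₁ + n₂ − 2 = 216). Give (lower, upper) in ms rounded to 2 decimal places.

s_p = √[((n₁−1)s₁² + (n₂−1)s₂²)/(n₁+n₂−2)] = √[(21·34² + 195·65²)/216] = 62.6628.
SE = 62.6628·√(1/22 + 1/196) = 14.0896.
With t* = 1.971, margin = 1.971 × 14.0896 = 27.7706.
x̄₁ − x̄₂ = 386.9 − 407.9 = -21.0000; interval -21.0000 ± 27.7706 = (-48.77, 6.77).

(-48.77, 6.77)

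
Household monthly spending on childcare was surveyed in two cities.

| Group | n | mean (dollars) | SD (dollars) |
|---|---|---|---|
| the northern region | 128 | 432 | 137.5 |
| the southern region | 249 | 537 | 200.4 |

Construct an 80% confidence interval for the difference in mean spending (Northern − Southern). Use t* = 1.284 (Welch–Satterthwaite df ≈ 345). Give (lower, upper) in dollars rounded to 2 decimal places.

(-127.57, -82.43)

Per-group SEs: s₁/√n₁ = 137.5/√128 = 12.1534, s₂/√n₂ = 200.4/√249 = 12.6998.
Unpooled SE of the difference: √(147.70513156 + 161.28492004) = 17.5781.
Margin of error = t* · SE = 1.284 × 17.5781 = 22.5703.
x̄₁ − x̄₂ = 432 − 537 = -105.0000.
CI: -105.0000 ± 22.5703 = (-127.57, -82.43).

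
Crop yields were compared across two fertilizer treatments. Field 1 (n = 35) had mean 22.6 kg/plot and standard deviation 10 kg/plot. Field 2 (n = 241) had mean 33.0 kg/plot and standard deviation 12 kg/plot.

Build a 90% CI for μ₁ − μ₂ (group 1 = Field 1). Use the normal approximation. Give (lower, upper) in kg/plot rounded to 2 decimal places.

Per-group SEs: s₁/√n₁ = 10/√35 = 1.6903, s₂/√n₂ = 12/√241 = 0.7730.
Unpooled SE of the difference: √(2.85711409 + 0.597529) = 1.8587.
Margin of error = z* · SE = 1.645 × 1.8587 = 3.0576.
x̄₁ − x̄₂ = 22.6 − 33.0 = -10.4000.
CI: -10.4000 ± 3.0576 = (-13.46, -7.34).

(-13.46, -7.34)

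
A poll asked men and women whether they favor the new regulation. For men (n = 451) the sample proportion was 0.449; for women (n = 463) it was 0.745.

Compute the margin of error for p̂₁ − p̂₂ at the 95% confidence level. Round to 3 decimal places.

SE₁ = √(p̂₁(1−p̂₁)/n₁) = √(0.4490·0.5510/451) = 0.02342; SE₂ = √(0.7450·0.2550/463) = 0.02026.
Independent samples: SE of the difference = √(SE₁² + SE₂²) = √(0.0005484964 + 0.0004104676) = 0.03097.
z* for 95% confidence is 1.960, so the margin of error is 1.960 × 0.03097 = 0.06070.

0.061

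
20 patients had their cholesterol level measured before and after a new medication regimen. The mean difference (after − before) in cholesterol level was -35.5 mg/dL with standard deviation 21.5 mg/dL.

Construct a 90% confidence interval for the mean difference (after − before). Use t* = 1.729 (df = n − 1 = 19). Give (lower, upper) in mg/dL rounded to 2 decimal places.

(-43.81, -27.19)

This is a matched-pairs design, so SE = s_d/√n = 21.5/√20 = 4.8075.
Margin = 1.729 × 4.8075 = 8.3122; the interval is -35.5 ± 8.3122 = (-43.81, -27.19).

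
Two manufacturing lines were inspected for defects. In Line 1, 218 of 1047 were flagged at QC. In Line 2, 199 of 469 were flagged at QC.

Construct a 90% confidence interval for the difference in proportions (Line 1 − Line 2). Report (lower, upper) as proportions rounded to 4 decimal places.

(-0.2589, -0.1733)

Sample proportions: 218/1047 = 0.2082, 199/469 = 0.4243.
Each SE is √(p̂(1−p̂)/n): √(0.2082·0.7918/1047) = 0.01255 and √(0.4243·0.5757/469) = 0.02282.
SE(p̂₁ − p̂₂) = √(SE₁² + SE₂²) = √(0.0001575025 + 0.0005207524) = 0.02604, since the two samples are independent.
At 90% confidence z* = 1.645; margin = 1.645 × 0.02604 = 0.04284.
The difference is 0.2082 − 0.4243 = -0.2161, so the interval is -0.2161 ± 0.04284 = (-0.2589, -0.1733).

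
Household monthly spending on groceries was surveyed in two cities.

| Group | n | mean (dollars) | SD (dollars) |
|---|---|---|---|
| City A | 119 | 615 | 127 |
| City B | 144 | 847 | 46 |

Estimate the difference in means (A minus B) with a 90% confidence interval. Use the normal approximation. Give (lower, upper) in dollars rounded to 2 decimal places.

Per-group SEs: s₁/√n₁ = 127/√119 = 11.6421, s₂/√n₂ = 46/√144 = 3.8333.
Unpooled SE of the difference: √(135.53849241 + 14.69418889) = 12.2569.
Margin of error = z* · SE = 1.645 × 12.2569 = 20.1626.
x̄₁ − x̄₂ = 615 − 847 = -232.0000.
CI: -232.0000 ± 20.1626 = (-252.16, -211.84).

(-252.16, -211.84)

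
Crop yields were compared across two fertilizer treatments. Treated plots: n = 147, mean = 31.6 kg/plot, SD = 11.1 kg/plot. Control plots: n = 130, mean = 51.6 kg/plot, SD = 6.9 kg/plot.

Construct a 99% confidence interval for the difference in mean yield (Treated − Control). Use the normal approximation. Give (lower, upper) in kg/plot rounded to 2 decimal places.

SE₁ = s₁/√n₁ = 11.1/√147 = 0.9155; SE₂ = 6.9/√130 = 0.6052.
Independent samples, unequal variances: SE_diff = √(SE₁² + SE₂²) = √(0.83814025 + 0.36626704) = 1.0975.
z* = 2.576, so margin of error = 2.576 × 1.0975 = 2.8272.
Difference in means = 31.6 − 51.6 = -20.0000.
-20.0000 ± 2.8272 → (-22.83, -17.17).

(-22.83, -17.17)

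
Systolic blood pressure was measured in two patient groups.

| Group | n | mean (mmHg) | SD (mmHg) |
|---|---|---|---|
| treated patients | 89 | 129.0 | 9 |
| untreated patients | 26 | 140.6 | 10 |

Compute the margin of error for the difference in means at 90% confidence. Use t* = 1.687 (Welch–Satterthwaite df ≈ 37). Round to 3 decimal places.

3.679

SE₁ = s₁/√n₁ = 9/√89 = 0.9540; SE₂ = 10/√26 = 1.9612.
Independent samples, unequal variances: SE_diff = √(SE₁² + SE₂²) = √(0.910116 + 3.84630544) = 2.1809.
t* = 1.687, so margin of error = 1.687 × 2.1809 = 3.6792.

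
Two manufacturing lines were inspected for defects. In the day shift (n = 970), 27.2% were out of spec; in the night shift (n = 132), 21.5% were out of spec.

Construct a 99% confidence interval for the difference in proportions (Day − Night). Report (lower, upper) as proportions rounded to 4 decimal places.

Each SE is √(p̂(1−p̂)/n): √(0.2720·0.7280/970) = 0.01429 and √(0.2150·0.7850/132) = 0.03576.
SE(p̂₁ − p̂₂) = √(SE₁² + SE₂²) = √(0.0002042041 + 0.0012787776) = 0.03851, since the two samples are independent.
At 99% confidence z* = 2.576; margin = 2.576 × 0.03851 = 0.09920.
The difference is 0.2720 − 0.2150 = 0.0570, so the interval is 0.0570 ± 0.09920 = (-0.0422, 0.1562).

(-0.0422, 0.1562)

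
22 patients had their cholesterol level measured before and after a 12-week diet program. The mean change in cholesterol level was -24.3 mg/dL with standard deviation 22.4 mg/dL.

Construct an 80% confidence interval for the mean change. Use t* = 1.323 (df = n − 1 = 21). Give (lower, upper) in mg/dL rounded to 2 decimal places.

Paired design: SE = s_d/√n = 22.4/√22 = 4.7757.
t* = 1.323; margin of error = 1.323 × 4.7757 = 6.3183.
-24.3 ± 6.3183 → (-30.62, -17.98).

(-30.62, -17.98)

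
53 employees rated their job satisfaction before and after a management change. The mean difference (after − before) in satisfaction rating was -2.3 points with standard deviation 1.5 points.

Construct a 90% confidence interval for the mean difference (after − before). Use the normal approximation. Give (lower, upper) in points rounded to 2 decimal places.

(-2.64, -1.96)

This is a matched-pairs design, so SE = s_d/√n = 1.5/√53 = 0.2060.
Margin = 1.645 × 0.2060 = 0.3389; the interval is -2.3 ± 0.3389 = (-2.64, -1.96).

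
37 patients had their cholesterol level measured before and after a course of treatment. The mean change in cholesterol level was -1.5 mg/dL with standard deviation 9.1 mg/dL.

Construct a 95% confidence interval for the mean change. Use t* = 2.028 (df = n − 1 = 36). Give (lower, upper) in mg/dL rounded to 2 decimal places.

This is a matched-pairs design, so SE = s_d/√n = 9.1/√37 = 1.4960.
Margin = 2.028 × 1.4960 = 3.0339; the interval is -1.5 ± 3.0339 = (-4.53, 1.53).

(-4.53, 1.53)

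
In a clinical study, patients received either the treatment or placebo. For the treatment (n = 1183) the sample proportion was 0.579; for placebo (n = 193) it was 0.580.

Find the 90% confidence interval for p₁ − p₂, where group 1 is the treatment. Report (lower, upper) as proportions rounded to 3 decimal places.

The two standard errors are √(0.5790×0.4210/1183) = 0.01435 and √(0.5800×0.4200/193) = 0.03553.
Because the samples are independent, SE_diff = √(0.01435² + 0.03553²) = 0.03832.
Using z* = 1.645 for 90%, ME = 1.645 × 0.03832 = 0.06304.
p̂₁ − p̂₂ = -0.0010; interval -0.0010 ± 0.06304 gives (-0.064, 0.062).

(-0.064, 0.062)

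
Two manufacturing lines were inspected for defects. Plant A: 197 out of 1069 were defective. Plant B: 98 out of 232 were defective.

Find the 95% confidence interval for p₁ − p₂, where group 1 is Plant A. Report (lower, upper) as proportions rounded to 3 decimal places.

p̂₁ = 197/1069 = 0.1843 and p̂₂ = 98/232 = 0.4224.
SE₁ = √(p̂₁(1−p̂₁)/n₁) = √(0.1843·0.8157/1069) = 0.01186; SE₂ = √(0.4224·0.5776/232) = 0.03243.
Independent samples: SE of the difference = √(SE₁² + SE₂²) = √(0.0001406596 + 0.0010517049) = 0.03453.
z* for 95% confidence is 1.960, so the margin of error is 1.960 × 0.03453 = 0.06768.
Point estimate p̂₁ − p̂₂ = 0.1843 − 0.4224 = -0.2381.
-0.2381 ± 0.06768 → (-0.306, -0.170).

(-0.306, -0.170)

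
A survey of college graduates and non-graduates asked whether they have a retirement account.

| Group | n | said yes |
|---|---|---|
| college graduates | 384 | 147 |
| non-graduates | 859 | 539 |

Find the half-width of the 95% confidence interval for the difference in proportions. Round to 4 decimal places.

First, p̂₁ = 147/384 = 0.3828; p̂₂ = 539/859 = 0.6275.
The two standard errors are √(0.3828×0.6172/384) = 0.02480 and √(0.6275×0.3725/859) = 0.01650.
Because the samples are independent, SE_diff = √(0.02480² + 0.01650²) = 0.02979.
Using z* = 1.960 for 95%, ME = 1.960 × 0.02979 = 0.05839.

0.0584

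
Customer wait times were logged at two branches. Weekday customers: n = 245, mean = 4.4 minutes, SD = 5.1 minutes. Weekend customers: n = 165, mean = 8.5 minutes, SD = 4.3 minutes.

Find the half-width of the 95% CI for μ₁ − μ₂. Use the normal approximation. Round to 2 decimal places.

Per-group SEs: s₁/√n₁ = 5.1/√245 = 0.3258, s₂/√n₂ = 4.3/√165 = 0.3348.
Unpooled SE of the difference: √(0.10614564 + 0.11209104) = 0.4672.
Margin of error = z* · SE = 1.960 × 0.4672 = 0.9157.

0.92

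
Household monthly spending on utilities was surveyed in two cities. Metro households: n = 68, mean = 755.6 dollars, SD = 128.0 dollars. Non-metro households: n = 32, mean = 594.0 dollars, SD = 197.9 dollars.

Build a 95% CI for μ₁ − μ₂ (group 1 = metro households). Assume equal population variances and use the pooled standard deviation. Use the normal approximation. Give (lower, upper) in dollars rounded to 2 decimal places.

Pooled variance s_p² = [67·128.0² + 31·197.9²] / (68+32−2) = 23590.0481, so s_p = 153.5905.
SE_diff = s_p·√(1/n₁ + 1/n₂) = 153.5905·√(1/68 + 1/32) = 32.9257.
z* = 1.960; margin = 1.960 × 32.9257 = 64.5344.
Difference = 755.6 − 594.0 = 161.6000.
161.6000 ± 64.5344 → (97.07, 226.13).

(97.07, 226.13)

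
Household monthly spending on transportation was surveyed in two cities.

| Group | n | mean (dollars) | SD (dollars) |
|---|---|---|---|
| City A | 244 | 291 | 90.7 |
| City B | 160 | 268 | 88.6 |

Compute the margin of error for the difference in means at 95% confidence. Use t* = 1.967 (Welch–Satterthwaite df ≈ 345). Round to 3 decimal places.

17.896

Standard errors of each mean: 90.7/√244 = 5.8065 and 88.6/√160 = 7.0044.
SE(x̄₁ − x̄₂) = √(5.8065² + 7.0044²) = 9.0982 for independent samples with unequal variances.
With t* = 1.967, the margin is 1.967 × 9.0982 = 17.8962.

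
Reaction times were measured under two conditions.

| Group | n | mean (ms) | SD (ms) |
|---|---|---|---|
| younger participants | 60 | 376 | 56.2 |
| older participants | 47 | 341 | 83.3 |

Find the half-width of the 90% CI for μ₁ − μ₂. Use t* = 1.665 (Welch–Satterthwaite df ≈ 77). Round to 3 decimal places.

23.563

Standard errors of each mean: 56.2/√60 = 7.2554 and 83.3/√47 = 12.1506.
SE(x̄₁ − x̄₂) = √(7.2554² + 12.1506²) = 14.1520 for independent samples with unequal variances.
With t* = 1.665, the margin is 1.665 × 14.1520 = 23.5631.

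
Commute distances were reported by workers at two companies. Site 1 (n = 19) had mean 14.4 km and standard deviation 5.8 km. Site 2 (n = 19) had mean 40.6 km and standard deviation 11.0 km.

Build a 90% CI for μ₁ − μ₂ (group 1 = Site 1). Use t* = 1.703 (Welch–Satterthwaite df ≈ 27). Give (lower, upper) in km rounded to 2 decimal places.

(-31.06, -21.34)

Per-group SEs: s₁/√n₁ = 5.8/√19 = 1.3306, s₂/√n₂ = 11.0/√19 = 2.5236.
Unpooled SE of the difference: √(1.77049636 + 6.36855696) = 2.8529.
Margin of error = t* · SE = 1.703 × 2.8529 = 4.8585.
x̄₁ − x̄₂ = 14.4 − 40.6 = -26.2000.
CI: -26.2000 ± 4.8585 = (-31.06, -21.34).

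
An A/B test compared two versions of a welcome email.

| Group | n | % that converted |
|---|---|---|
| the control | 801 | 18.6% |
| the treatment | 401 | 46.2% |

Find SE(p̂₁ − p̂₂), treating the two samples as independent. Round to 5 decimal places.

SE₁ = √(p̂₁(1−p̂₁)/n₁) = √(0.1860·0.8140/801) = 0.01375; SE₂ = √(0.4620·0.5380/401) = 0.02490.
Independent samples: SE of the difference = √(SE₁² + SE₂²) = √(0.0001890625 + 0.00062001) = 0.02844.

0.02844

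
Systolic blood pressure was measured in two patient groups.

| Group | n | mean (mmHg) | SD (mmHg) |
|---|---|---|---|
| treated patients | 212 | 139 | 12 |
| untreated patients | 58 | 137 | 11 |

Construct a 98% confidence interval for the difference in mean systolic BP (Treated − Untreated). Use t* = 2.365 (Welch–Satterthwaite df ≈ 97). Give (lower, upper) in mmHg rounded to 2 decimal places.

(-1.93, 5.93)

Standard errors of each mean: 12/√212 = 0.8242 and 11/√58 = 1.4444.
SE(x̄₁ − x̄₂) = √(0.8242² + 1.4444²) = 1.6630 for independent samples with unequal variances.
With t* = 2.365, the margin is 2.365 × 1.6630 = 3.9330.
x̄₁ − x̄₂ = 139 − 137 = 2.0000; the interval is 2.0000 ± 3.9330 = (-1.93, 5.93).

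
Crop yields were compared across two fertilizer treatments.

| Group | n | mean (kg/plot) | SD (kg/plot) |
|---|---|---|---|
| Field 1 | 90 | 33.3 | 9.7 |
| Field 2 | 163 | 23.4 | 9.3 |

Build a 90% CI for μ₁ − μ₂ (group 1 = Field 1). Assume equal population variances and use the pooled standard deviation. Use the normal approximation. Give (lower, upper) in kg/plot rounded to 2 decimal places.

Pooled variance s_p² = [89·9.7² + 162·9.3²] / (90+163−2) = 89.1848, so s_p = 9.4438.
SE_diff = s_p·√(1/n₁ + 1/n₂) = 9.4438·√(1/90 + 1/163) = 1.2402.
z* = 1.645; margin = 1.645 × 1.2402 = 2.0401.
Difference = 33.3 − 23.4 = 9.9000.
9.9000 ± 2.0401 → (7.86, 11.94).

(7.86, 11.94)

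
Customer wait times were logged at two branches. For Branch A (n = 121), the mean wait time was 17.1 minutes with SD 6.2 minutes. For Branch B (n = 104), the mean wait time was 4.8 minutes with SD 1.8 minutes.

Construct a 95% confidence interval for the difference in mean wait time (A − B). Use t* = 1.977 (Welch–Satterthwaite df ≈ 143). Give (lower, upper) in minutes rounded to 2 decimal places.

SE₁ = s₁/√n₁ = 6.2/√121 = 0.5636; SE₂ = 1.8/√104 = 0.1765.
Independent samples, unequal variances: SE_diff = √(SE₁² + SE₂²) = √(0.31764496 + 0.03115225) = 0.5906.
t* = 1.977, so margin of error = 1.977 × 0.5906 = 1.1676.
Difference in means = 17.1 − 4.8 = 12.3000.
12.3000 ± 1.1676 → (11.13, 13.47).

(11.13, 13.47)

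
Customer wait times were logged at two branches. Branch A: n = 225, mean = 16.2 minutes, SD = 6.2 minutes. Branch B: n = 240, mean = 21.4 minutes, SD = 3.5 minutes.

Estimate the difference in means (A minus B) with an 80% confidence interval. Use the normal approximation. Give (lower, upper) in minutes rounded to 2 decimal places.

(-5.80, -4.60)

Per-group SEs: s₁/√n₁ = 6.2/√225 = 0.4133, s₂/√n₂ = 3.5/√240 = 0.2259.
Unpooled SE of the difference: √(0.17081689 + 0.05103081) = 0.4710.
Margin of error = z* · SE = 1.282 × 0.4710 = 0.6038.
x̄₁ − x̄₂ = 16.2 − 21.4 = -5.2000.
CI: -5.2000 ± 0.6038 = (-5.80, -4.60).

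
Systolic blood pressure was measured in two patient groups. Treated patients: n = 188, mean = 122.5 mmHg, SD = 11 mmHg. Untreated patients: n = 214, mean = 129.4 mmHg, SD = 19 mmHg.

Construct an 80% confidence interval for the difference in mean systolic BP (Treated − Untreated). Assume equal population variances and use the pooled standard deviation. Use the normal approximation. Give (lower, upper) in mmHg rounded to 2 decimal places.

(-8.92, -4.88)

s_p = √[((n₁−1)s₁² + (n₂−1)s₂²)/(n₁+n₂−2)] = √[(187·11² + 213·19²)/400] = 15.7734.
SE = 15.7734·√(1/188 + 1/214) = 1.5767.
With z* = 1.282, margin = 1.282 × 1.5767 = 2.0213.
x̄₁ − x̄₂ = 122.5 − 129.4 = -6.9000; interval -6.9000 ± 2.0213 = (-8.92, -4.88).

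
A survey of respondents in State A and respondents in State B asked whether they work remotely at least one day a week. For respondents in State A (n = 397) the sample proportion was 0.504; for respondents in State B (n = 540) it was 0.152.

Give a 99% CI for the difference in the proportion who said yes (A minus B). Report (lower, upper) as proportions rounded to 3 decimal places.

SE₁ = √(p̂₁(1−p̂₁)/n₁) = √(0.5040·0.4960/397) = 0.02509; SE₂ = √(0.1520·0.8480/540) = 0.01545.
Independent samples: SE of the difference = √(SE₁² + SE₂²) = √(0.0006295081 + 0.0002387025) = 0.02947.
z* for 99% confidence is 2.576, so the margin of error is 2.576 × 0.02947 = 0.07591.
Point estimate p̂₁ − p̂₂ = 0.5040 − 0.1520 = 0.3520.
0.3520 ± 0.07591 → (0.276, 0.428).

(0.276, 0.428)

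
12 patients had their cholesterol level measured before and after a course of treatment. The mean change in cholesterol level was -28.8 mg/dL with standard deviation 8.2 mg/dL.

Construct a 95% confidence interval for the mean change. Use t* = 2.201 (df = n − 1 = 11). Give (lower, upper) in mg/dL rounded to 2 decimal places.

(-34.01, -23.59)

Paired design: SE = s_d/√n = 8.2/√12 = 2.3671.
t* = 2.201; margin of error = 2.201 × 2.3671 = 5.2100.
-28.8 ± 5.2100 → (-34.01, -23.59).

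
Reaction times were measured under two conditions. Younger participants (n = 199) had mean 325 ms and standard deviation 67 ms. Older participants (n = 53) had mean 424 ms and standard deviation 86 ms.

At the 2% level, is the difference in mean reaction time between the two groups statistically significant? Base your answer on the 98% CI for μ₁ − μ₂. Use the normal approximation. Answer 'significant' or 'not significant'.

Standard errors of each mean: 67/√199 = 4.7495 and 86/√53 = 11.8130.
SE(x̄₁ − x̄₂) = √(4.7495² + 11.8130²) = 12.7320 for independent samples with unequal variances.
With z* = 2.326, the margin is 2.326 × 12.7320 = 29.6146.
x̄₁ − x̄₂ = 325 − 424 = -99.0000; the interval is -99.0000 ± 29.6146 = (-128.6146, -69.3854).
The interval (-128.6146, -69.3854) does not contain 0, so the difference is significant.

significant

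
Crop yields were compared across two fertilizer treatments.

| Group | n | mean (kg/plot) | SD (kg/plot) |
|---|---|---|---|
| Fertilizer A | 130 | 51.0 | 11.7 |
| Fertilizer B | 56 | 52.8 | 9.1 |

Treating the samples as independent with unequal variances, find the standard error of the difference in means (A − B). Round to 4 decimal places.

SE₁ = s₁/√n₁ = 11.7/√130 = 1.0262; SE₂ = 9.1/√56 = 1.2160.
Independent samples, unequal variances: SE_diff = √(SE₁² + SE₂²) = √(1.05308644 + 1.478656) = 1.5911.

1.5911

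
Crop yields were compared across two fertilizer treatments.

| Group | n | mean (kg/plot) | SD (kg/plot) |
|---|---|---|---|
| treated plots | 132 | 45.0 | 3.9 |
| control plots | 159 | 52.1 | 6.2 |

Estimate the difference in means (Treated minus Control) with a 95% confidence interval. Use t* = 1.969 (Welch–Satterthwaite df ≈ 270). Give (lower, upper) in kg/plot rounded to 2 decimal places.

Per-group SEs: s₁/√n₁ = 3.9/√132 = 0.3395, s₂/√n₂ = 6.2/√159 = 0.4917.
Unpooled SE of the difference: √(0.11526025 + 0.24176889) = 0.5975.
Margin of error = t* · SE = 1.969 × 0.5975 = 1.1765.
x̄₁ − x̄₂ = 45.0 − 52.1 = -7.1000.
CI: -7.1000 ± 1.1765 = (-8.28, -5.92).

(-8.28, -5.92)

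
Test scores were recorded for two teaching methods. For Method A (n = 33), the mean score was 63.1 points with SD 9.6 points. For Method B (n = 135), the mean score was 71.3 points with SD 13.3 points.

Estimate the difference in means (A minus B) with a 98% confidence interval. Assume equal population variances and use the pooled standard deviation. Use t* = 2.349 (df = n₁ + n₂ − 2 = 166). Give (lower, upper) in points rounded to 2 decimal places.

s_p = √[((n₁−1)s₁² + (n₂−1)s₂²)/(n₁+n₂−2)] = √[(32·9.6² + 134·13.3²)/166] = 12.6711.
SE = 12.6711·√(1/33 + 1/135) = 2.4606.
With t* = 2.349, margin = 2.349 × 2.4606 = 5.7799.
x̄₁ − x̄₂ = 63.1 − 71.3 = -8.2000; interval -8.2000 ± 5.7799 = (-13.98, -2.42).

(-13.98, -2.42)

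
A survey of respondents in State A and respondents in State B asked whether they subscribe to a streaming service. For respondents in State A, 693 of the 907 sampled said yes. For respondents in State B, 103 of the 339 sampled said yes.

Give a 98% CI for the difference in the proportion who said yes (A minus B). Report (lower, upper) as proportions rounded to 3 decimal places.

First, p̂₁ = 693/907 = 0.7641; p̂₂ = 103/339 = 0.3038.
The two standard errors are √(0.7641×0.2359/907) = 0.01410 and √(0.3038×0.6962/339) = 0.02498.
Because the samples are independent, SE_diff = √(0.01410² + 0.02498²) = 0.02868.
Using z* = 2.326 for 98%, ME = 2.326 × 0.02868 = 0.06671.
p̂₁ − p̂₂ = 0.4603; interval 0.4603 ± 0.06671 gives (0.394, 0.527).

(0.394, 0.527)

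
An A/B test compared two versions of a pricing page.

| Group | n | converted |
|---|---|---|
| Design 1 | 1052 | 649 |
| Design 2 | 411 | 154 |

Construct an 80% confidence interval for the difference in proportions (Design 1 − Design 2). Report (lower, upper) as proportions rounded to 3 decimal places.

p̂₁ = 649/1052 = 0.6169 and p̂₂ = 154/411 = 0.3747.
SE₁ = √(p̂₁(1−p̂₁)/n₁) = √(0.6169·0.3831/1052) = 0.01499; SE₂ = √(0.3747·0.6253/411) = 0.02388.
Independent samples: SE of the difference = √(SE₁² + SE₂²) = √(0.0002247001 + 0.0005702544) = 0.02819.
z* for 80% confidence is 1.282, so the margin of error is 1.282 × 0.02819 = 0.03614.
Point estimate p̂₁ − p̂₂ = 0.6169 − 0.3747 = 0.2422.
0.2422 ± 0.03614 → (0.206, 0.278).

(0.206, 0.278)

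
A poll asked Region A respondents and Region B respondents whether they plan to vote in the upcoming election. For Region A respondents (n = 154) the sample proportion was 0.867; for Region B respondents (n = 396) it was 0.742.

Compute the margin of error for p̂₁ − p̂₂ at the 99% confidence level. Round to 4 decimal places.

0.0904

Each SE is √(p̂(1−p̂)/n): √(0.8670·0.1330/154) = 0.02736 and √(0.7420·0.2580/396) = 0.02199.
SE(p̂₁ − p̂₂) = √(SE₁² + SE₂²) = √(0.0007485696 + 0.0004835601) = 0.03510, since the two samples are independent.
At 99% confidence z* = 2.576; margin = 2.576 × 0.03510 = 0.09042.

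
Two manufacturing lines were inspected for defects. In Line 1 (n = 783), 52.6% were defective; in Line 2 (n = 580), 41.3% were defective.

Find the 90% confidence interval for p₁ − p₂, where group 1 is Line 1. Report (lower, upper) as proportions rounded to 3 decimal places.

(0.068, 0.158)

SE₁ = √(p̂₁(1−p̂₁)/n₁) = √(0.5260·0.4740/783) = 0.01784; SE₂ = √(0.4130·0.5870/580) = 0.02044.
Independent samples: SE of the difference = √(SE₁² + SE₂²) = √(0.0003182656 + 0.0004177936) = 0.02713.
z* for 90% confidence is 1.645, so the margin of error is 1.645 × 0.02713 = 0.04463.
Point estimate p̂₁ − p̂₂ = 0.5260 − 0.4130 = 0.1130.
0.1130 ± 0.04463 → (0.068, 0.158).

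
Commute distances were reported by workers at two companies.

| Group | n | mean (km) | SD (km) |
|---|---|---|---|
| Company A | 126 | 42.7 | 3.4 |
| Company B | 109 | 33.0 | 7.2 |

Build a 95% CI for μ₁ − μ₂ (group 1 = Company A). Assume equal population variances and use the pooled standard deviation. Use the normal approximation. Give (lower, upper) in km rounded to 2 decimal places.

Pooled variance s_p² = [125·3.4² + 108·7.2²] / (126+109−2) = 30.2306, so s_p = 5.4982.
SE_diff = s_p·√(1/n₁ + 1/n₂) = 5.4982·√(1/126 + 1/109) = 0.7192.
z* = 1.960; margin = 1.960 × 0.7192 = 1.4096.
Difference = 42.7 − 33.0 = 9.7000.
9.7000 ± 1.4096 → (8.29, 11.11).

(8.29, 11.11)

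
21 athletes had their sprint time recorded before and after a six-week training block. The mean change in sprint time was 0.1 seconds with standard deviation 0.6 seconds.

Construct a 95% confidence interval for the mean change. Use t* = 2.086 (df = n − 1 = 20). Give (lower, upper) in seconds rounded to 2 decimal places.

(-0.17, 0.37)

Paired design: SE = s_d/√n = 0.6/√21 = 0.1309.
t* = 2.086; margin of error = 2.086 × 0.1309 = 0.2731.
0.1 ± 0.2731 → (-0.17, 0.37).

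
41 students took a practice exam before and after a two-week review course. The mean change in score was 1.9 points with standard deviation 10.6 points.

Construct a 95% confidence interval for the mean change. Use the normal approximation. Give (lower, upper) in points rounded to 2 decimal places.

This is a matched-pairs design, so SE = s_d/√n = 10.6/√41 = 1.6554.
Margin = 1.960 × 1.6554 = 3.2446; the interval is 1.9 ± 3.2446 = (-1.34, 5.14).

(-1.34, 5.14)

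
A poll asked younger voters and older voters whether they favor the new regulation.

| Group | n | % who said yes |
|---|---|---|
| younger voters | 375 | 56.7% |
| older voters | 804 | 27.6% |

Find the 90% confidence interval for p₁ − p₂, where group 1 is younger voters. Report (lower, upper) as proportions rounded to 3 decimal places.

Each SE is √(p̂(1−p̂)/n): √(0.5670·0.4330/375) = 0.02559 and √(0.2760·0.7240/804) = 0.01577.
SE(p̂₁ − p̂₂) = √(SE₁² + SE₂²) = √(0.0006548481 + 0.0002486929) = 0.03006, since the two samples are independent.
At 90% confidence z* = 1.645; margin = 1.645 × 0.03006 = 0.04945.
The difference is 0.5670 − 0.2760 = 0.2910, so the interval is 0.2910 ± 0.04945 = (0.242, 0.340).

(0.242, 0.340)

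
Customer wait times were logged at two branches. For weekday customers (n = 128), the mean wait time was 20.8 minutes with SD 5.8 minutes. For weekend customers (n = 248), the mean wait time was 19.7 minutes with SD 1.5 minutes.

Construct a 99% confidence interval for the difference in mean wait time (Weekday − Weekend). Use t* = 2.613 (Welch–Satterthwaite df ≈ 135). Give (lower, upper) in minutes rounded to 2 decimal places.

Standard errors of each mean: 5.8/√128 = 0.5127 and 1.5/√248 = 0.0953.
SE(x̄₁ − x̄₂) = √(0.5127² + 0.0953²) = 0.5215 for independent samples with unequal variances.
With t* = 2.613, the margin is 2.613 × 0.5215 = 1.3627.
x̄₁ − x̄₂ = 20.8 − 19.7 = 1.1000; the interval is 1.1000 ± 1.3627 = (-0.26, 2.46).

(-0.26, 2.46)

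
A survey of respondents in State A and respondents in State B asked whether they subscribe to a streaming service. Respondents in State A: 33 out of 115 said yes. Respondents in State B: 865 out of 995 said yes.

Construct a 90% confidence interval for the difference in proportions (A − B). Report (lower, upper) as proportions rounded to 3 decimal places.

p̂₁ = 33/115 = 0.2870 and p̂₂ = 865/995 = 0.8693.
SE₁ = √(p̂₁(1−p̂₁)/n₁) = √(0.2870·0.7130/115) = 0.04218; SE₂ = √(0.8693·0.1307/995) = 0.01069.
Independent samples: SE of the difference = √(SE₁² + SE₂²) = √(0.0017791524 + 0.0001142761) = 0.04351.
z* for 90% confidence is 1.645, so the margin of error is 1.645 × 0.04351 = 0.07157.
Point estimate p̂₁ − p̂₂ = 0.2870 − 0.8693 = -0.5823.
-0.5823 ± 0.07157 → (-0.654, -0.511).

(-0.654, -0.511)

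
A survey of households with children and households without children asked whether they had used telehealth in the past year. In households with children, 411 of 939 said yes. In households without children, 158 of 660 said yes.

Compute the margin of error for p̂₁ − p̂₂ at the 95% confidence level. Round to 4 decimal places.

p̂₁ = 411/939 = 0.4377 and p̂₂ = 158/660 = 0.2394.
SE₁ = √(p̂₁(1−p̂₁)/n₁) = √(0.4377·0.5623/939) = 0.01619; SE₂ = √(0.2394·0.7606/660) = 0.01661.
Independent samples: SE of the difference = √(SE₁² + SE₂²) = √(0.0002621161 + 0.0002758921) = 0.02320.
z* for 95% confidence is 1.960, so the margin of error is 1.960 × 0.02320 = 0.04547.

0.0455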